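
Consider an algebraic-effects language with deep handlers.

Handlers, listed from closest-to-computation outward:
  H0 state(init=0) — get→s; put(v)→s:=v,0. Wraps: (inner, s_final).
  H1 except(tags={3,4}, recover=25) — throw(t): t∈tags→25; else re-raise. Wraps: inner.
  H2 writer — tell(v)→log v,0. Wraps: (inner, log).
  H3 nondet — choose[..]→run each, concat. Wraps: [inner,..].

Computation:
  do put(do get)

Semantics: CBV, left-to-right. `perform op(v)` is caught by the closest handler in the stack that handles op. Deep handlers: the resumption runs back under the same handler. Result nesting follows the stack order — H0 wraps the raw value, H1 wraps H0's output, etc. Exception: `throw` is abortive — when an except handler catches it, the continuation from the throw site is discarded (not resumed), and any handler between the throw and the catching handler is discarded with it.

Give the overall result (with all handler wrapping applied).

Answer: [((0, 0), ())]

Working:
get @ H0 ⇒ 0
put(0) @ H0 ⇒ s:=0
H0 returns (0, 0)
H1 returns (0, 0)
H2 returns ((0, 0), ())
H3 returns [((0, 0), ())]
= [((0, 0), ())]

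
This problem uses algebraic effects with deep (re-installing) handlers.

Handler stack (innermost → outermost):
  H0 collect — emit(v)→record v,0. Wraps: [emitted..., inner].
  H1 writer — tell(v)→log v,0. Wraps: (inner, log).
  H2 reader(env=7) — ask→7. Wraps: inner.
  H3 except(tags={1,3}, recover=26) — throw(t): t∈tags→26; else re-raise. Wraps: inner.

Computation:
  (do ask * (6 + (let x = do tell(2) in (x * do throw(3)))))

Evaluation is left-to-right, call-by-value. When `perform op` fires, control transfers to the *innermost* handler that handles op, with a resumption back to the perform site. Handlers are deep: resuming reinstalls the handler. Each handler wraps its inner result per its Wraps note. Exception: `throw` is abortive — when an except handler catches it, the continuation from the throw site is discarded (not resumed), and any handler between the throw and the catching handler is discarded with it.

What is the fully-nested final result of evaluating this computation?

Answer: 26

Evaluation trace:
ask @ H2 ⇒ 7
tell(2) @ H1 ⇒ log+=2
throw(3) @ H3 caught ⇒ 26
= 26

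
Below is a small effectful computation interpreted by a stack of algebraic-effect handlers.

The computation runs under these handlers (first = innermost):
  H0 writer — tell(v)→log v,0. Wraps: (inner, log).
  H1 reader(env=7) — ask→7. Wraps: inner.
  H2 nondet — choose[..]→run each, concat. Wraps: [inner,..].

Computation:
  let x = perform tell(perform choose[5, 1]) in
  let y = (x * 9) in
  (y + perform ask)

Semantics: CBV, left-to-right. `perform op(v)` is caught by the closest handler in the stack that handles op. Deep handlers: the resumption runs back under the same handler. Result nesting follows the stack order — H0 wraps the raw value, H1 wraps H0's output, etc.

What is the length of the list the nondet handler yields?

Answer: 2

Working:
choose[5, 1] @ H2
  branch[0] choose=5:
    tell(5) @ H0 ⇒ log+=5
    ask @ H1 ⇒ 7
    H0 returns (7, (5))
    H1 returns (7, (5))
    H2 returns [(7, (5))]
  branch[1] choose=1:
    tell(1) @ H0 ⇒ log+=1
    ask @ H1 ⇒ 7
    H0 returns (7, (1))
    H1 returns (7, (1))
    H2 returns [(7, (1))]
= [(7, (5)), (7, (1))]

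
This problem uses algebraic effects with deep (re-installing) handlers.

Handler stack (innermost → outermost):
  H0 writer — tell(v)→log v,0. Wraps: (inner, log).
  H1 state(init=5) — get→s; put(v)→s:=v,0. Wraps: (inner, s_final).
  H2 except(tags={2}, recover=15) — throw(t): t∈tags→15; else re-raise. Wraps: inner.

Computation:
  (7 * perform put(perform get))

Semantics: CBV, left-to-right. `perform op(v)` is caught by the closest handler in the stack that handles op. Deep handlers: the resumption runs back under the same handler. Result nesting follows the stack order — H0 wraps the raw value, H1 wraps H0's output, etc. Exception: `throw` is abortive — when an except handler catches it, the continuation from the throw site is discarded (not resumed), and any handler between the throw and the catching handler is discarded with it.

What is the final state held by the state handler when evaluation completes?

Answer: 5

Step-by-step:
get @ H1 ⇒ 5
put(5) @ H1 ⇒ s:=5
H0 returns (0, ())
H1 returns ((0, ()), 5)
H2 returns ((0, ()), 5)
= ((0, ()), 5)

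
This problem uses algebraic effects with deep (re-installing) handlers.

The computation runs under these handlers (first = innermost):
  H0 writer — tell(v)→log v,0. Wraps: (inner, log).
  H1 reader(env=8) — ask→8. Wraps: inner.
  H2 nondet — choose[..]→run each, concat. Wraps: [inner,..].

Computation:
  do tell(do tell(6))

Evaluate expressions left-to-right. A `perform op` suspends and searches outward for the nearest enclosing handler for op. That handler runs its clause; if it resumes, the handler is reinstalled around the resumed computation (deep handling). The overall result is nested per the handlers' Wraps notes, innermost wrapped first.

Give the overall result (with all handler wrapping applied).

Answer: [(0, (6, 0))]

Evaluation trace:
tell(6) @ H0 ⇒ log+=6
tell(0) @ H0 ⇒ log+=0
H0 returns (0, (6, 0))
H1 returns (0, (6, 0))
H2 returns [(0, (6, 0))]
= [(0, (6, 0))]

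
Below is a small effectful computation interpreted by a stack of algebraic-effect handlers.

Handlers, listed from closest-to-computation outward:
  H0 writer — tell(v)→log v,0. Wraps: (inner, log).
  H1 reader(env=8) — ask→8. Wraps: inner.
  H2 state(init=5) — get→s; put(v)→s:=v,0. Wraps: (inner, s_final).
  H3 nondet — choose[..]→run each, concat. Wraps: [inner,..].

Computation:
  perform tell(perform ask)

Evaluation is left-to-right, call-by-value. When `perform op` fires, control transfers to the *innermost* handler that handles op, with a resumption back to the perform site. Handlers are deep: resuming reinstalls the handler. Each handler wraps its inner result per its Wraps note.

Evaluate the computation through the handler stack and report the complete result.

Evaluation trace:
ask @ H1 ⇒ 8
tell(8) @ H0 ⇒ log+=8
H0 returns (0, (8))
H1 returns (0, (8))
H2 returns ((0, (8)), 5)
H3 returns [((0, (8)), 5)]
= [((0, (8)), 5)]

Answer: [((0, (8)), 5)]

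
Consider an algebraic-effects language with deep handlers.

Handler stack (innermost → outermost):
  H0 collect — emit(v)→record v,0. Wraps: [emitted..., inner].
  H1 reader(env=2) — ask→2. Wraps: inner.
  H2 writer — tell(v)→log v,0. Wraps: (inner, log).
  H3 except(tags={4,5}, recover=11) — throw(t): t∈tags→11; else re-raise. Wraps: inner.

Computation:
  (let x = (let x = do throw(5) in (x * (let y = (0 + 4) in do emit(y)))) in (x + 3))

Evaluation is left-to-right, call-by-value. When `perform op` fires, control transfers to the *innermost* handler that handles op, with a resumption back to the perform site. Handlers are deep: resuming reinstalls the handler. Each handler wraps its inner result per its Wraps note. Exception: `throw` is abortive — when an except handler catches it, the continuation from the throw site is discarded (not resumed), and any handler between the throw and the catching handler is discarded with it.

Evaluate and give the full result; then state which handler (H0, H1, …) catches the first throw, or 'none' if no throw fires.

Step-by-step:
throw(5) @ H3 caught ⇒ 11
= 11

Answer: 11 ; first throw caught by: H3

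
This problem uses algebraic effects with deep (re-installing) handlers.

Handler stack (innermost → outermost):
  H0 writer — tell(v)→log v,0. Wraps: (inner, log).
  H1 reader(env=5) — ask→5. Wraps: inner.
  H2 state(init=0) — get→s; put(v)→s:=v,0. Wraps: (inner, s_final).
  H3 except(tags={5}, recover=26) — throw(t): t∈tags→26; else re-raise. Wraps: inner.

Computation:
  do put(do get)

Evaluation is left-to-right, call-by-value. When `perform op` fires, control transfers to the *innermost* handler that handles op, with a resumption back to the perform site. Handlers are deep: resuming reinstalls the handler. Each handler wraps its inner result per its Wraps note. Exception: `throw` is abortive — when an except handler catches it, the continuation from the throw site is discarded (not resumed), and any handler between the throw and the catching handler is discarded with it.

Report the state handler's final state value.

Answer: 0

Evaluation trace:
get @ H2 ⇒ 0
put(0) @ H2 ⇒ s:=0
H0 returns (0, ())
H1 returns (0, ())
H2 returns ((0, ()), 0)
H3 returns ((0, ()), 0)
= ((0, ()), 0)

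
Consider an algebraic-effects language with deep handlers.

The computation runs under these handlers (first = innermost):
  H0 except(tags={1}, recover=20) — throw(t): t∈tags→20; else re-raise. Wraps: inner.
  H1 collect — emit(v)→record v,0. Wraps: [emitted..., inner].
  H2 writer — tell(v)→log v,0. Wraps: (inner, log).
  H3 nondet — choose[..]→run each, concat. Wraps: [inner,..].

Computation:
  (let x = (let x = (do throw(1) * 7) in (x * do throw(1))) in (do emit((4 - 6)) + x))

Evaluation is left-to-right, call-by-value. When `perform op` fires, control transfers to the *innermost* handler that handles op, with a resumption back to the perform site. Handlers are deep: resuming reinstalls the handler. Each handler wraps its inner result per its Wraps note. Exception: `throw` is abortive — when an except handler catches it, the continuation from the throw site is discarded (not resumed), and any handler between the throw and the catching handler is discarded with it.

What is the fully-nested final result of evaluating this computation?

Step-by-step:
throw(1) @ H0 caught ⇒ 20
H1 returns [20]
H2 returns ([20], ())
H3 returns [([20], ())]
= [([20], ())]

Answer: [([20], ())]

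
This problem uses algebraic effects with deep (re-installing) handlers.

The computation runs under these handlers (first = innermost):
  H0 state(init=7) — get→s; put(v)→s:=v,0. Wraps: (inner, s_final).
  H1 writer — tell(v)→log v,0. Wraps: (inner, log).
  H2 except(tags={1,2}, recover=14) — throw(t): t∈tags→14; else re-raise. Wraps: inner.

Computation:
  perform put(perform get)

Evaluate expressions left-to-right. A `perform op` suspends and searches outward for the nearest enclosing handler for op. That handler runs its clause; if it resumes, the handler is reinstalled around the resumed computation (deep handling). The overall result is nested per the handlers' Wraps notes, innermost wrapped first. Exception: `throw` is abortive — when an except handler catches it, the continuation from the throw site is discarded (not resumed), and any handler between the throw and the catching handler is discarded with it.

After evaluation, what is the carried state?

Step-by-step:
get @ H0 ⇒ 7
put(7) @ H0 ⇒ s:=7
H0 returns (0, 7)
H1 returns ((0, 7), ())
H2 returns ((0, 7), ())
= ((0, 7), ())

Answer: 7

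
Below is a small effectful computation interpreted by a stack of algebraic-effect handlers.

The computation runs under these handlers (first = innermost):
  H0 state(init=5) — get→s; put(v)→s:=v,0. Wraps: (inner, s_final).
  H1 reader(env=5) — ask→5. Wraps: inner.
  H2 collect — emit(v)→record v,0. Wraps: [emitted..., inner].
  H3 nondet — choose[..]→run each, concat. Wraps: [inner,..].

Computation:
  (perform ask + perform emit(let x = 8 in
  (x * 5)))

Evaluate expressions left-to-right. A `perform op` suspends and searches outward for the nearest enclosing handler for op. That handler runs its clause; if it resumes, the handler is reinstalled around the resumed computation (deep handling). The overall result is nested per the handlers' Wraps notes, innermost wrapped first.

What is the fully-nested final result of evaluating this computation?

Answer: [[40, (5, 5)]]

Working:
ask @ H1 ⇒ 5
emit(40) @ H2 ⇒ out+=40
H0 returns (5, 5)
H1 returns (5, 5)
H2 returns [40, (5, 5)]
H3 returns [[40, (5, 5)]]
= [[40, (5, 5)]]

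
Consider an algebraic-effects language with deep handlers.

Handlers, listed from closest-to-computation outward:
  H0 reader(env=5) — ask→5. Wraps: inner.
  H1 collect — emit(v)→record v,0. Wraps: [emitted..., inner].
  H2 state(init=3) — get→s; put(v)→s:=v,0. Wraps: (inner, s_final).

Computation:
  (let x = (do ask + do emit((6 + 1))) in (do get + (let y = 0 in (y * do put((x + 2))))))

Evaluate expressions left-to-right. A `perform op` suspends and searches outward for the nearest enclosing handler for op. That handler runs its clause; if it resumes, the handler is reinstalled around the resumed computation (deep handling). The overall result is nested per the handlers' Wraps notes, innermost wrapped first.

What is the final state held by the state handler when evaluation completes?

Answer: 7

Working:
ask @ H0 ⇒ 5
emit(7) @ H1 ⇒ out+=7
get @ H2 ⇒ 3
put(7) @ H2 ⇒ s:=7
H0 returns 3
H1 returns [7, 3]
H2 returns ([7, 3], 7)
= ([7, 3], 7)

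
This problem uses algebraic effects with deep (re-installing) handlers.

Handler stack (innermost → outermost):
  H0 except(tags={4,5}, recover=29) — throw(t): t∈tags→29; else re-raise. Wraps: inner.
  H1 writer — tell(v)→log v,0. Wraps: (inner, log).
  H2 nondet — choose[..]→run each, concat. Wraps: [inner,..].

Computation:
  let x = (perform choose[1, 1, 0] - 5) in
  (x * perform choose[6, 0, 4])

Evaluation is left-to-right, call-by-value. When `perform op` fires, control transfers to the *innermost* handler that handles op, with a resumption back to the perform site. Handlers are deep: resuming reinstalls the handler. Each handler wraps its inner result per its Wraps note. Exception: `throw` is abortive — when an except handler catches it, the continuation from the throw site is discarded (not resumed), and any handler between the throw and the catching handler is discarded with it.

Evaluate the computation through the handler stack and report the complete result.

Working:
choose[1, 1, 0] @ H2
  branch[0] choose=1:
    choose[6, 0, 4] @ H2
      branch[0] choose=6:
        H0 returns -24
        H1 returns (-24, ())
        H2 returns [(-24, ())]
      branch[1] choose=0:
        H0 returns 0
        H1 returns (0, ())
        H2 returns [(0, ())]
      branch[2] choose=4:
        H0 returns -16
        H1 returns (-16, ())
        H2 returns [(-16, ())]
  branch[1] choose=1:
    choose[6, 0, 4] @ H2
      branch[0] choose=6:
        H0 returns -24
        H1 returns (-24, ())
        H2 returns [(-24, ())]
      branch[1] choose=0:
        H0 returns 0
        H1 returns (0, ())
        H2 returns [(0, ())]
      branch[2] choose=4:
        H0 returns -16
        H1 returns (-16, ())
        H2 returns [(-16, ())]
  branch[2] choose=0:
    choose[6, 0, 4] @ H2
      branch[0] choose=6:
        H0 returns -30
        H1 returns (-30, ())
        H2 returns [(-30, ())]
      branch[1] choose=0:
        H0 returns 0
        H1 returns (0, ())
        H2 returns [(0, ())]
      branch[2] choose=4:
        H0 returns -20
        H1 returns (-20, ())
        H2 returns [(-20, ())]
= [(-24, ()), (0, ()), (-16, ()), (-24, ()), (0, ()), (-16, ()), (-30, ()), (0, ()), (-20, ())]

Answer: [(-24, ()), (0, ()), (-16, ()), (-24, ()), (0, ()), (-16, ()), (-30, ()), (0, ()), (-20, ())]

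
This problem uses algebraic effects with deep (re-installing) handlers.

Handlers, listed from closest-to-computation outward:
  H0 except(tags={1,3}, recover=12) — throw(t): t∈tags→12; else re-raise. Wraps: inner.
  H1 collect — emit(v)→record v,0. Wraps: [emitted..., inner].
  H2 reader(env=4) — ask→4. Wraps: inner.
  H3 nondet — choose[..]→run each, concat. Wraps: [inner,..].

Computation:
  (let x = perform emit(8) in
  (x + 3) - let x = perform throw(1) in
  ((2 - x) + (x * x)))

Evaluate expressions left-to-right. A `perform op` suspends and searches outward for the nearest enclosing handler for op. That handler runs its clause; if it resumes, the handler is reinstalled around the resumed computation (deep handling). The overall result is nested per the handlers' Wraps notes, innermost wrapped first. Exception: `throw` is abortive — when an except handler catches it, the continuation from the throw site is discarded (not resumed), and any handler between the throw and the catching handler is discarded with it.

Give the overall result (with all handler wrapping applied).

Step-by-step:
emit(8) @ H1 ⇒ out+=8
throw(1) @ H0 caught ⇒ 12
H1 returns [8, 12]
H2 returns [8, 12]
H3 returns [[8, 12]]
= [[8, 12]]

Answer: [[8, 12]]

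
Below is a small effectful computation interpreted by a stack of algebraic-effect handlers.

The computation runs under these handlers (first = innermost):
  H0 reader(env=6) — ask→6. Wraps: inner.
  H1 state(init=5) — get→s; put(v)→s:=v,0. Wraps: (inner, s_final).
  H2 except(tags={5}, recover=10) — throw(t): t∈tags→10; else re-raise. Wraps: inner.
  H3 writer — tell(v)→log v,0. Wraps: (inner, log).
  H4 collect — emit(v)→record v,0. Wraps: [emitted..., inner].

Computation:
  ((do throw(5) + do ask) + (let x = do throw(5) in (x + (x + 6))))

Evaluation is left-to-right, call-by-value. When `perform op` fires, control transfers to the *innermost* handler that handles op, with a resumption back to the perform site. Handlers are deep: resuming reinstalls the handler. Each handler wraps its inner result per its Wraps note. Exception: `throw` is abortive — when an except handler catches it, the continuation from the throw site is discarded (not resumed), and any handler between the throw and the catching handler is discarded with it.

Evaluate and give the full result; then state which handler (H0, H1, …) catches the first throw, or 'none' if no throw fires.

Step-by-step:
throw(5) @ H2 caught ⇒ 10
H3 returns (10, ())
H4 returns [(10, ())]
= [(10, ())]

Answer: [(10, ())] ; first throw caught by: H2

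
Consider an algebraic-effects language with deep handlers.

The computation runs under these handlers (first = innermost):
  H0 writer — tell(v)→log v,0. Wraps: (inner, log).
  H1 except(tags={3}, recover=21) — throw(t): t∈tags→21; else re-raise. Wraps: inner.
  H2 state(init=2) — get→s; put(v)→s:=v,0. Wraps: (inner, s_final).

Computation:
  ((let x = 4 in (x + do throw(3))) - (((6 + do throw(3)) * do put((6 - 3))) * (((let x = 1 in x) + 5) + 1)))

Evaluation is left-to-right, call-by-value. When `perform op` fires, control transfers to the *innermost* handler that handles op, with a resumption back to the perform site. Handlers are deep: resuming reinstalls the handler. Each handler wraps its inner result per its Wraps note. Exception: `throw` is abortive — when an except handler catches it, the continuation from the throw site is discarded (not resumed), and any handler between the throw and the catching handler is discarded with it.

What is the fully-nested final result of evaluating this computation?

Answer: (21, 2)

Working:
throw(3) @ H1 caught ⇒ 21
H2 returns (21, 2)
= (21, 2)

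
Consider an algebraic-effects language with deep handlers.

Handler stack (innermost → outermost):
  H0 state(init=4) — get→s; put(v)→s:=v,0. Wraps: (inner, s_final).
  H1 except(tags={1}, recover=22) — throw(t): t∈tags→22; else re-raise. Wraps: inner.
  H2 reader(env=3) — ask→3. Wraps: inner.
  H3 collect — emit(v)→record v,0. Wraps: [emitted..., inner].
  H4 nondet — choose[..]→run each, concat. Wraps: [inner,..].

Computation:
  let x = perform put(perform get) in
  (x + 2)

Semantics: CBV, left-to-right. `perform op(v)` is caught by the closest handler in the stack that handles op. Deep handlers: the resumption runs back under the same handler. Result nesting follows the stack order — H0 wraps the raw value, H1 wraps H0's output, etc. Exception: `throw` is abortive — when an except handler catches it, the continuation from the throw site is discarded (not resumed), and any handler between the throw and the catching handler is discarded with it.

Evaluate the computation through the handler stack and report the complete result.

Answer: [[(2, 4)]]

Step-by-step:
get @ H0 ⇒ 4
put(4) @ H0 ⇒ s:=4
H0 returns (2, 4)
H1 returns (2, 4)
H2 returns (2, 4)
H3 returns [(2, 4)]
H4 returns [[(2, 4)]]
= [[(2, 4)]]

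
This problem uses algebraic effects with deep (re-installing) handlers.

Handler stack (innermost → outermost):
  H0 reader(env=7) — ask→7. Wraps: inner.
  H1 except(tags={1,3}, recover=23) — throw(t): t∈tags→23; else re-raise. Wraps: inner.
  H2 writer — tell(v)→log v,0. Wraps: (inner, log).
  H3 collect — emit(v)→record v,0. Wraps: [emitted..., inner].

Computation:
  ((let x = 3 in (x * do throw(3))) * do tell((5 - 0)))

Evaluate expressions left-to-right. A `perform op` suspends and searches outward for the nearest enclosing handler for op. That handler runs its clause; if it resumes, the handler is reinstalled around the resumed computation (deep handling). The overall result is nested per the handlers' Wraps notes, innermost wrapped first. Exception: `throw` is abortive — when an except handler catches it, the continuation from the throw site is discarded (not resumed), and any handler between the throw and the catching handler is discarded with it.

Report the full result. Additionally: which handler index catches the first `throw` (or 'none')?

Step-by-step:
throw(3) @ H1 caught ⇒ 23
H2 returns (23, ())
H3 returns [(23, ())]
= [(23, ())]

Answer: [(23, ())] ; first throw caught by: H1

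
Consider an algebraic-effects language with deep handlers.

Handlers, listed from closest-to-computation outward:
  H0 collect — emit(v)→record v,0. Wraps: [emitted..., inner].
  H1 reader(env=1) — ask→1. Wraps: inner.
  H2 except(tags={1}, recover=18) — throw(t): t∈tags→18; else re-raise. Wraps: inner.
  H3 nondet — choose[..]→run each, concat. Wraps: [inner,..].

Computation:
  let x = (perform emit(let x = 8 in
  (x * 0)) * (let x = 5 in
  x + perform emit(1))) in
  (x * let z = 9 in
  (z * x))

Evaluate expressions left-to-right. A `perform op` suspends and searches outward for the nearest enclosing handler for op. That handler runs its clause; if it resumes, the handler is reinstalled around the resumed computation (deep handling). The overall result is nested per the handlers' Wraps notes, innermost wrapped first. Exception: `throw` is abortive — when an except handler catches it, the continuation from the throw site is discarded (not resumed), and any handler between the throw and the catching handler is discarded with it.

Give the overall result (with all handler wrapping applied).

Working:
emit(0) @ H0 ⇒ out+=0
emit(1) @ H0 ⇒ out+=1
H0 returns [0, 1, 0]
H1 returns [0, 1, 0]
H2 returns [0, 1, 0]
H3 returns [[0, 1, 0]]
= [[0, 1, 0]]

Answer: [[0, 1, 0]]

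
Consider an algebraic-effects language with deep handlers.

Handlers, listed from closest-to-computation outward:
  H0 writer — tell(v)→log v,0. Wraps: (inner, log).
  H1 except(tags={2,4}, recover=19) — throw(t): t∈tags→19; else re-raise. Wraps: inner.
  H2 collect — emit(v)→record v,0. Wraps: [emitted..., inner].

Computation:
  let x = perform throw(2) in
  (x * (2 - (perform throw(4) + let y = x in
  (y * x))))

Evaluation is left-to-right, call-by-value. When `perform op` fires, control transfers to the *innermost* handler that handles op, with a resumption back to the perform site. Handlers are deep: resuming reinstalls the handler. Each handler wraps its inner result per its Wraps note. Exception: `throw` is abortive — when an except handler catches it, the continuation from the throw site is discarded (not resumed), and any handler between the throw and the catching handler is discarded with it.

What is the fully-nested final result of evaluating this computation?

Answer: [19]

Evaluation trace:
throw(2) @ H1 caught ⇒ 19
H2 returns [19]
= [19]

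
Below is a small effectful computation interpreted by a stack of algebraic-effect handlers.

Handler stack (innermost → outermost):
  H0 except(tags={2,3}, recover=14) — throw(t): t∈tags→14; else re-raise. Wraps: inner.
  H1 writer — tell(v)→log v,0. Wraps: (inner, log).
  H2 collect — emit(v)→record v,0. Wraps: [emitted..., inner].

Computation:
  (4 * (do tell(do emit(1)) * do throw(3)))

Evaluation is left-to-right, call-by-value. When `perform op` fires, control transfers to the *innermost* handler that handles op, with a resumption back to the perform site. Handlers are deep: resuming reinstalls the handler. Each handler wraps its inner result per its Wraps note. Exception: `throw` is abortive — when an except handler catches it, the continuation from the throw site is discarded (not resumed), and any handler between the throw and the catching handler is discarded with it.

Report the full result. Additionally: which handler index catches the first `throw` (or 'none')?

Answer: [1, (14, (0))] ; first throw caught by: H0

Step-by-step:
emit(1) @ H2 ⇒ out+=1
tell(0) @ H1 ⇒ log+=0
throw(3) @ H0 caught ⇒ 14
H1 returns (14, (0))
H2 returns [1, (14, (0))]
= [1, (14, (0))]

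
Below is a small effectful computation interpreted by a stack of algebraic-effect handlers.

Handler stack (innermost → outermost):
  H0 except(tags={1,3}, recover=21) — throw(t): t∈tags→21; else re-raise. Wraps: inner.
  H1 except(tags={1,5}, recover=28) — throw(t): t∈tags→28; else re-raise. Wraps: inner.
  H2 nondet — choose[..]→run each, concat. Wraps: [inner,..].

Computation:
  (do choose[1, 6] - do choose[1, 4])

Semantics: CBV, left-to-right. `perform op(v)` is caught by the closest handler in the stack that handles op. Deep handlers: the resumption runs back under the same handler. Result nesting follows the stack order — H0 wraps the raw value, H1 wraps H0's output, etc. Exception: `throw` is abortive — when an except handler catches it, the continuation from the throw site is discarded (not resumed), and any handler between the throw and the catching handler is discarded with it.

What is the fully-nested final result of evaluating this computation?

Step-by-step:
choose[1, 6] @ H2
  branch[0] choose=1:
    choose[1, 4] @ H2
      branch[0] choose=1:
        H0 returns 0
        H1 returns 0
        H2 returns [0]
      branch[1] choose=4:
        H0 returns -3
        H1 returns -3
        H2 returns [-3]
  branch[1] choose=6:
    choose[1, 4] @ H2
      branch[0] choose=1:
        H0 returns 5
        H1 returns 5
        H2 returns [5]
      branch[1] choose=4:
        H0 returns 2
        H1 returns 2
        H2 returns [2]
= [0, -3, 5, 2]

Answer: [0, -3, 5, 2]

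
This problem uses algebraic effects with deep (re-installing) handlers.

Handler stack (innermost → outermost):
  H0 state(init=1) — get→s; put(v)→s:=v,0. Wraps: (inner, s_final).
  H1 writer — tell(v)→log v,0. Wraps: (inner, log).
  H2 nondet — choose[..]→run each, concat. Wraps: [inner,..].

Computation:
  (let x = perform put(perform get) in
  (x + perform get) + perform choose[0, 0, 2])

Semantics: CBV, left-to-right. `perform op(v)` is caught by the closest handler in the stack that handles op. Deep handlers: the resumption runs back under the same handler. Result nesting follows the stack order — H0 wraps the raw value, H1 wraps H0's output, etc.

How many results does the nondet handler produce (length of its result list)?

Evaluation trace:
get @ H0 ⇒ 1
put(1) @ H0 ⇒ s:=1
get @ H0 ⇒ 1
choose[0, 0, 2] @ H2
  branch[0] choose=0:
    H0 returns (1, 1)
    H1 returns ((1, 1), ())
    H2 returns [((1, 1), ())]
  branch[1] choose=0:
    H0 returns (1, 1)
    H1 returns ((1, 1), ())
    H2 returns [((1, 1), ())]
  branch[2] choose=2:
    H0 returns (3, 1)
    H1 returns ((3, 1), ())
    H2 returns [((3, 1), ())]
= [((1, 1), ()), ((1, 1), ()), ((3, 1), ())]

Answer: 3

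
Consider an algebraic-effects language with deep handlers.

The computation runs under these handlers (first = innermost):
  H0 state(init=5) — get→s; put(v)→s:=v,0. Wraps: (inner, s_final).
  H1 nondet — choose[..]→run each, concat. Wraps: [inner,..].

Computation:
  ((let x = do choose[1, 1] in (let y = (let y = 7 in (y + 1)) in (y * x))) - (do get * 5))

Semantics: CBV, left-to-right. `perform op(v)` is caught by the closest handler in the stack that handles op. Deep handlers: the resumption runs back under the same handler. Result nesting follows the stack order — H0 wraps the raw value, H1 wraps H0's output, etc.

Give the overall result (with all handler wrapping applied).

Answer: [(-17, 5), (-17, 5)]

Evaluation trace:
choose[1, 1] @ H1
  branch[0] choose=1:
    get @ H0 ⇒ 5
    H0 returns (-17, 5)
    H1 returns [(-17, 5)]
  branch[1] choose=1:
    get @ H0 ⇒ 5
    H0 returns (-17, 5)
    H1 returns [(-17, 5)]
= [(-17, 5), (-17, 5)]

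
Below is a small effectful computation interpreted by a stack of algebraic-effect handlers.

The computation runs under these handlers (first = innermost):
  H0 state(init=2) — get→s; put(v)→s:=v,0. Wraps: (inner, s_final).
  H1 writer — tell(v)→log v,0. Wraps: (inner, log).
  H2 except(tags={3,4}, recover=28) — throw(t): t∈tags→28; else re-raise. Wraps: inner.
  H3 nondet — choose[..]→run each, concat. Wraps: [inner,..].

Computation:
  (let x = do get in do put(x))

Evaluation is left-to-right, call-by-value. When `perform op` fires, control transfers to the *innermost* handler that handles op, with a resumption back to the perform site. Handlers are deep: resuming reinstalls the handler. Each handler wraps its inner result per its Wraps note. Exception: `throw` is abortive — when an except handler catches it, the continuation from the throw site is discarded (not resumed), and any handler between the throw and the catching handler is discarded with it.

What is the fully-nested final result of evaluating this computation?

Answer: [((0, 2), ())]

Evaluation trace:
get @ H0 ⇒ 2
put(2) @ H0 ⇒ s:=2
H0 returns (0, 2)
H1 returns ((0, 2), ())
H2 returns ((0, 2), ())
H3 returns [((0, 2), ())]
= [((0, 2), ())]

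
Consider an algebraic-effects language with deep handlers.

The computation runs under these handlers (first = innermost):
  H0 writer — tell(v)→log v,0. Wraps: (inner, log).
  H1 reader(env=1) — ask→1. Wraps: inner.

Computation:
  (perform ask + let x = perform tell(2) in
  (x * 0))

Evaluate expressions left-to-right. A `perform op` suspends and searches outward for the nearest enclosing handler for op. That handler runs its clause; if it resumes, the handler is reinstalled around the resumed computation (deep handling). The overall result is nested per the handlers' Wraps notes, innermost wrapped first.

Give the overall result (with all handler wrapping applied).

Evaluation trace:
ask @ H1 ⇒ 1
tell(2) @ H0 ⇒ log+=2
H0 returns (1, (2))
H1 returns (1, (2))
= (1, (2))

Answer: (1, (2))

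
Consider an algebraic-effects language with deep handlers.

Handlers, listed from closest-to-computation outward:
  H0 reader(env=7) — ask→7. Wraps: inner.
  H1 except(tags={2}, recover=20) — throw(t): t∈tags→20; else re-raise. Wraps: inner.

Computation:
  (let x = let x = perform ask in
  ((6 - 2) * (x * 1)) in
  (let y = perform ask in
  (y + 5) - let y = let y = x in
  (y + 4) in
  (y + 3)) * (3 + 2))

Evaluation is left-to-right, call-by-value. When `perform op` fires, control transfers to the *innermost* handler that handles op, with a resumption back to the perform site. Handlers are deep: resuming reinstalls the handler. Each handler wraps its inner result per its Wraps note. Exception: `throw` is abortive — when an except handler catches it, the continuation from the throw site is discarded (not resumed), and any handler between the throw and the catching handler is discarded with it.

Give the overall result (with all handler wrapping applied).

Answer: -115

Working:
ask @ H0 ⇒ 7
ask @ H0 ⇒ 7
H0 returns -115
H1 returns -115
= -115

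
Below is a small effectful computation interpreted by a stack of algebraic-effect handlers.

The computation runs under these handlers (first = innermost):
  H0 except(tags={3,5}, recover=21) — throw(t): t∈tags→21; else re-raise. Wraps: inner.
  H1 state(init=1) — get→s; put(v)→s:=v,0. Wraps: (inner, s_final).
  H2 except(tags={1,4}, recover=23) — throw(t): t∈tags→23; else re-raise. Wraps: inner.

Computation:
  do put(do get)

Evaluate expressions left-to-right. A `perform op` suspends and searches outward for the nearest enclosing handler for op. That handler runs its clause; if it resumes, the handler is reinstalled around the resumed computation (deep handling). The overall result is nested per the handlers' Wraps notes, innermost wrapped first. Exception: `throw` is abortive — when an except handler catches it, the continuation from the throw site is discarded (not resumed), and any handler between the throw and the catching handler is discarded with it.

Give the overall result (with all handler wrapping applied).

Answer: (0, 1)

Step-by-step:
get @ H1 ⇒ 1
put(1) @ H1 ⇒ s:=1
H0 returns 0
H1 returns (0, 1)
H2 returns (0, 1)
= (0, 1)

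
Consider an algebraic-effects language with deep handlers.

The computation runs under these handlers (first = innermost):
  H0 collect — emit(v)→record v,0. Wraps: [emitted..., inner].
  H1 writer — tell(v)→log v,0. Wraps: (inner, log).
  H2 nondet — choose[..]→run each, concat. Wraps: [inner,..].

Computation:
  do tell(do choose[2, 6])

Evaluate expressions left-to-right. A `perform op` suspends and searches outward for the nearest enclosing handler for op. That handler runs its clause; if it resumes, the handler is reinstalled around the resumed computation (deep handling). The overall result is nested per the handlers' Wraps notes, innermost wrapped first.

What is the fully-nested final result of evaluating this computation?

Answer: [([0], (2)), ([0], (6))]

Evaluation trace:
choose[2, 6] @ H2
  branch[0] choose=2:
    tell(2) @ H1 ⇒ log+=2
    H0 returns [0]
    H1 returns ([0], (2))
    H2 returns [([0], (2))]
  branch[1] choose=6:
    tell(6) @ H1 ⇒ log+=6
    H0 returns [0]
    H1 returns ([0], (6))
    H2 returns [([0], (6))]
= [([0], (2)), ([0], (6))]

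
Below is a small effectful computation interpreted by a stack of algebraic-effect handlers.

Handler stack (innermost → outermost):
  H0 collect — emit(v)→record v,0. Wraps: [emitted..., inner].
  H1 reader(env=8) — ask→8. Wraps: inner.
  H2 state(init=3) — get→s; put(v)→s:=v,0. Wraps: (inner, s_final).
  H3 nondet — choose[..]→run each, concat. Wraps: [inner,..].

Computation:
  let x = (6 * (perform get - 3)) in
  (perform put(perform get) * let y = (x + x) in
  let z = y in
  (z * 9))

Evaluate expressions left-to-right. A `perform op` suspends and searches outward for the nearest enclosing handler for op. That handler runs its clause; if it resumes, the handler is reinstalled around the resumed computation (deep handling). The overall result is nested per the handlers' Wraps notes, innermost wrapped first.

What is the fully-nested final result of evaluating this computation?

Answer: [([0], 3)]

Step-by-step:
get @ H2 ⇒ 3
get @ H2 ⇒ 3
put(3) @ H2 ⇒ s:=3
H0 returns [0]
H1 returns [0]
H2 returns ([0], 3)
H3 returns [([0], 3)]
= [([0], 3)]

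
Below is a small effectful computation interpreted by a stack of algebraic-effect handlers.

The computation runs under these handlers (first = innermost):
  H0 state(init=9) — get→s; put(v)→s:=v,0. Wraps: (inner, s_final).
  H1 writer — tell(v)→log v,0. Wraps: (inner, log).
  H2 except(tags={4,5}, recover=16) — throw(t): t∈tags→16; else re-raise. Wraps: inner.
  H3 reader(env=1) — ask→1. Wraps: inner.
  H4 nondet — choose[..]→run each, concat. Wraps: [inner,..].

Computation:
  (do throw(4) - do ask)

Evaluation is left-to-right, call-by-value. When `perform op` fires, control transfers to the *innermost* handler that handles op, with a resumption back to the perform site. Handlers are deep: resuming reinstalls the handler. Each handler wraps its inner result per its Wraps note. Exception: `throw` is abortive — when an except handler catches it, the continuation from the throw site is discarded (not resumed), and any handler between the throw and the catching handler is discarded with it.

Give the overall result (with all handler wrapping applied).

Answer: [16]

Working:
throw(4) @ H2 caught ⇒ 16
H3 returns 16
H4 returns [16]
= [16]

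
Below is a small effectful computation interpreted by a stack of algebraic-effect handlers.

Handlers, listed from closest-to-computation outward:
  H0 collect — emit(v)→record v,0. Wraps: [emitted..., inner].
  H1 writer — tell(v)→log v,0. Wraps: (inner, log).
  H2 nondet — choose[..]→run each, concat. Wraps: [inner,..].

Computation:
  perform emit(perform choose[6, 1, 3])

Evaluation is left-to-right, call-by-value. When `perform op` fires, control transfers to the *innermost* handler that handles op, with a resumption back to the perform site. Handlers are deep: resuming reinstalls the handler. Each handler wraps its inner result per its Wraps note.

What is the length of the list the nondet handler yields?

Step-by-step:
choose[6, 1, 3] @ H2
  branch[0] choose=6:
    emit(6) @ H0 ⇒ out+=6
    H0 returns [6, 0]
    H1 returns ([6, 0], ())
    H2 returns [([6, 0], ())]
  branch[1] choose=1:
    emit(1) @ H0 ⇒ out+=1
    H0 returns [1, 0]
    H1 returns ([1, 0], ())
    H2 returns [([1, 0], ())]
  branch[2] choose=3:
    emit(3) @ H0 ⇒ out+=3
    H0 returns [3, 0]
    H1 returns ([3, 0], ())
    H2 returns [([3, 0], ())]
= [([6, 0], ()), ([1, 0], ()), ([3, 0], ())]

Answer: 3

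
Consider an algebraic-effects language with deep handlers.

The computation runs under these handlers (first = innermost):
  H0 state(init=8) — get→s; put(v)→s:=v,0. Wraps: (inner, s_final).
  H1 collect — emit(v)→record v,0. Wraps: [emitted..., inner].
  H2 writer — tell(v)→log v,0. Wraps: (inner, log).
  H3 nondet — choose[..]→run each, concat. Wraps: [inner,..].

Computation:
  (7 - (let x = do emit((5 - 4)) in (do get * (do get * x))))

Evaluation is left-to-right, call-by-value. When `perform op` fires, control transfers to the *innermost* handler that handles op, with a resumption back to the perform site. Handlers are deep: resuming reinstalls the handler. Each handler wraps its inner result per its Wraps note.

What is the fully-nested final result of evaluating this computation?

Answer: [([1, (7, 8)], ())]

Evaluation trace:
emit(1) @ H1 ⇒ out+=1
get @ H0 ⇒ 8
get @ H0 ⇒ 8
H0 returns (7, 8)
H1 returns [1, (7, 8)]
H2 returns ([1, (7, 8)], ())
H3 returns [([1, (7, 8)], ())]
= [([1, (7, 8)], ())]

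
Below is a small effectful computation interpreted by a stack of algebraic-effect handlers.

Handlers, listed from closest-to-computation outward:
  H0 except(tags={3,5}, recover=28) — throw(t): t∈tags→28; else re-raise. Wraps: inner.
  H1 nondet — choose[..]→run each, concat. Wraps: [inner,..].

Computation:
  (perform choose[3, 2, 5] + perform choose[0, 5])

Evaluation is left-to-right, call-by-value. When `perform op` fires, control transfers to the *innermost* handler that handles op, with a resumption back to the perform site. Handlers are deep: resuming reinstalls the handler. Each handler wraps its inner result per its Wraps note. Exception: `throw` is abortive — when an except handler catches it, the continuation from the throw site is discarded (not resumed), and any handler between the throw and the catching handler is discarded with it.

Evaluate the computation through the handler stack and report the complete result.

Evaluation trace:
choose[3, 2, 5] @ H1
  branch[0] choose=3:
    choose[0, 5] @ H1
      branch[0] choose=0:
        H0 returns 3
        H1 returns [3]
      branch[1] choose=5:
        H0 returns 8
        H1 returns [8]
  branch[1] choose=2:
    choose[0, 5] @ H1
      branch[0] choose=0:
        H0 returns 2
        H1 returns [2]
      branch[1] choose=5:
        H0 returns 7
        H1 returns [7]
  branch[2] choose=5:
    choose[0, 5] @ H1
      branch[0] choose=0:
        H0 returns 5
        H1 returns [5]
      branch[1] choose=5:
        H0 returns 10
        H1 returns [10]
= [3, 8, 2, 7, 5, 10]

Answer: [3, 8, 2, 7, 5, 10]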